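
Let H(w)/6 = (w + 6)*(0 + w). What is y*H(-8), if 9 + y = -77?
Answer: -8256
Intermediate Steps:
y = -86 (y = -9 - 77 = -86)
H(w) = 6*w*(6 + w) (H(w) = 6*((w + 6)*(0 + w)) = 6*((6 + w)*w) = 6*(w*(6 + w)) = 6*w*(6 + w))
y*H(-8) = -516*(-8)*(6 - 8) = -516*(-8)*(-2) = -86*96 = -8256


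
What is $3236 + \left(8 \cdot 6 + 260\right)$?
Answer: $3544$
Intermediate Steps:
$3236 + \left(8 \cdot 6 + 260\right) = 3236 + \left(48 + 260\right) = 3236 + 308 = 3544$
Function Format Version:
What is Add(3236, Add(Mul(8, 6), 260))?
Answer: 3544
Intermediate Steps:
Add(3236, Add(Mul(8, 6), 260)) = Add(3236, Add(48, 260)) = Add(3236, 308) = 3544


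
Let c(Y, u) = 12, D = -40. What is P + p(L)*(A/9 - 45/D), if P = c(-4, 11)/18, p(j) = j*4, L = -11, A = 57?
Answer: -655/2 ≈ -327.50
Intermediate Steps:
p(j) = 4*j
P = ⅔ (P = 12/18 = 12*(1/18) = ⅔ ≈ 0.66667)
P + p(L)*(A/9 - 45/D) = ⅔ + (4*(-11))*(57/9 - 45/(-40)) = ⅔ - 44*(57*(⅑) - 45*(-1/40)) = ⅔ - 44*(19/3 + 9/8) = ⅔ - 44*179/24 = ⅔ - 1969/6 = -655/2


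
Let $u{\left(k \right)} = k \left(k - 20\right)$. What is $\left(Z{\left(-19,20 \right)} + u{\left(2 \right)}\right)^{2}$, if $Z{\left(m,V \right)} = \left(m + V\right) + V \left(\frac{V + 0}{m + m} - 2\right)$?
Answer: $\frac{2640625}{361} \approx 7314.8$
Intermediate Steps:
$Z{\left(m,V \right)} = V + m + V \left(-2 + \frac{V}{2 m}\right)$ ($Z{\left(m,V \right)} = \left(V + m\right) + V \left(\frac{V}{2 m} - 2\right) = \left(V + m\right) + V \left(-2 + \frac{V}{2 m}\right) = V + m + V \left(-2 + \frac{V}{2 m}\right)$)
$u{\left(k \right)} = k \left(-20 + k\right)$
$\left(Z{\left(-19,20 \right)} + u{\left(2 \right)}\right)^{2} = \left(\left(-19 - 20 + \frac{20^{2}}{2 \left(-19\right)}\right) + 2 \left(-20 + 2\right)\right)^{2} = \left(\left(-19 - 20 + \frac{1}{2} \cdot 400 \left(- \frac{1}{19}\right)\right) + 2 \left(-18\right)\right)^{2} = \left(\left(-19 - 20 - \frac{200}{19}\right) - 36\right)^{2} = \left(- \frac{941}{19} - 36\right)^{2} = \left(- \frac{1625}{19}\right)^{2} = \frac{2640625}{361}$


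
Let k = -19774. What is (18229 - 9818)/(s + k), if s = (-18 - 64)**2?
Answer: -8411/13050 ≈ -0.64452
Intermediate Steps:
s = 6724 (s = (-82)**2 = 6724)
(18229 - 9818)/(s + k) = (18229 - 9818)/(6724 - 19774) = 8411/(-13050) = 8411*(-1/13050) = -8411/13050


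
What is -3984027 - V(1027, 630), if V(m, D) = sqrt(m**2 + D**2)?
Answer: -3984027 - sqrt(1451629) ≈ -3.9852e+6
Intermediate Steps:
V(m, D) = sqrt(D**2 + m**2)
-3984027 - V(1027, 630) = -3984027 - sqrt(630**2 + 1027**2) = -3984027 - sqrt(396900 + 1054729) = -3984027 - sqrt(1451629)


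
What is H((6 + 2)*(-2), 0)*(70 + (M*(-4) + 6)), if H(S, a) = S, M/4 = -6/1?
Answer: -2752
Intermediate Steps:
M = -24 (M = 4*(-6/1) = 4*(-6*1) = 4*(-6) = -24)
H((6 + 2)*(-2), 0)*(70 + (M*(-4) + 6)) = ((6 + 2)*(-2))*(70 + (-24*(-4) + 6)) = (8*(-2))*(70 + (96 + 6)) = -16*(70 + 102) = -16*172 = -2752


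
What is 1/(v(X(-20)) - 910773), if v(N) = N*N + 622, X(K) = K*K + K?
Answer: -1/765751 ≈ -1.3059e-6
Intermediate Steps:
X(K) = K + K² (X(K) = K² + K = K + K²)
v(N) = 622 + N² (v(N) = N² + 622 = 622 + N²)
1/(v(X(-20)) - 910773) = 1/((622 + (-20*(1 - 20))²) - 910773) = 1/((622 + (-20*(-19))²) - 910773) = 1/((622 + 380²) - 910773) = 1/((622 + 144400) - 910773) = 1/(145022 - 910773) = 1/(-765751) = -1/765751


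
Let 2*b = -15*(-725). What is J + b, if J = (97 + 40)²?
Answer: 48413/2 ≈ 24207.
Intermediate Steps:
J = 18769 (J = 137² = 18769)
b = 10875/2 (b = (-15*(-725))/2 = (½)*10875 = 10875/2 ≈ 5437.5)
J + b = 18769 + 10875/2 = 48413/2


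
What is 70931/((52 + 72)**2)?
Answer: 70931/15376 ≈ 4.6131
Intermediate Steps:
70931/((52 + 72)**2) = 70931/(124**2) = 70931/15376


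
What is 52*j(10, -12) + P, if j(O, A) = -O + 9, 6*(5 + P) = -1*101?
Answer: -443/6 ≈ -73.833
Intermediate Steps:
P = -131/6 (P = -5 + (-1*101)/6 = -5 + (⅙)*(-101) = -5 - 101/6 = -131/6 ≈ -21.833)
j(O, A) = 9 - O
52*j(10, -12) + P = 52*(9 - 1*10) - 131/6 = 52*(9 - 10) - 131/6 = 52*(-1) - 131/6 = -52 - 131/6 = -443/6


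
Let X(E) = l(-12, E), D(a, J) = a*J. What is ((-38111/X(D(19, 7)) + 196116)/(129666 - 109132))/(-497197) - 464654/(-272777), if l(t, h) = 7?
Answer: 33206646262329767/19494309010545922 ≈ 1.7034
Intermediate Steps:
D(a, J) = J*a
X(E) = 7
((-38111/X(D(19, 7)) + 196116)/(129666 - 109132))/(-497197) - 464654/(-272777) = ((-38111/7 + 196116)/(129666 - 109132))/(-497197) - 464654/(-272777) = ((-38111*⅐ + 196116)/20534)*(-1/497197) - 464654*(-1/272777) = ((-38111/7 + 196116)*(1/20534))*(-1/497197) + 464654/272777 = ((1334701/7)*(1/20534))*(-1/497197) + 464654/272777 = (1334701/143738)*(-1/497197) + 464654/272777 = -1334701/71466102386 + 464654/272777 = 33206646262329767/19494309010545922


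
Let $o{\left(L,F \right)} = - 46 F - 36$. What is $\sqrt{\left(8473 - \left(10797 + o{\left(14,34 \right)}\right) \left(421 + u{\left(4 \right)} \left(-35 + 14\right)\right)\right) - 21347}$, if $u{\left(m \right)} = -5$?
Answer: $24 i \sqrt{8421} \approx 2202.4 i$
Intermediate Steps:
$o{\left(L,F \right)} = -36 - 46 F$ ($o{\left(L,F \right)} = - 46 F - 36 = -36 - 46 F$)
$\sqrt{\left(8473 - \left(10797 + o{\left(14,34 \right)}\right) \left(421 + u{\left(4 \right)} \left(-35 + 14\right)\right)\right) - 21347} = \sqrt{\left(8473 - \left(10797 - 1600\right) \left(421 - 5 \left(-35 + 14\right)\right)\right) - 21347} = \sqrt{\left(8473 - \left(10797 - 1600\right) \left(421 - -105\right)\right) - 21347} = \sqrt{\left(8473 - \left(10797 - 1600\right) \left(421 + 105\right)\right) - 21347} = \sqrt{\left(8473 - 9197 \cdot 526\right) - 21347} = \sqrt{\left(8473 - 4837622\right) - 21347} = \sqrt{-4829149 - 21347} = \sqrt{-4850496} = 24 i \sqrt{8421}$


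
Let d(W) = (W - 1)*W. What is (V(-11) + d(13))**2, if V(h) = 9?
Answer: 27225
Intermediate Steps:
d(W) = W*(-1 + W) (d(W) = (-1 + W)*W = W*(-1 + W))
(V(-11) + d(13))**2 = (9 + 13*(-1 + 13))**2 = (9 + 13*12)**2 = (9 + 156)**2 = 165**2 = 27225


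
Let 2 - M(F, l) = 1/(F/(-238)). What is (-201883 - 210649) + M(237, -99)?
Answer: -97769372/237 ≈ -4.1253e+5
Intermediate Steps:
M(F, l) = 2 + 238/F (M(F, l) = 2 - 1/(F/(-238)) = 2 - 1/(F*(-1/238)) = 2 - 1/((-F/238)) = 2 - (-238)/F = 2 + 238/F)
(-201883 - 210649) + M(237, -99) = (-201883 - 210649) + (2 + 238/237) = -412532 + (2 + 238*(1/237)) = -412532 + (2 + 238/237) = -412532 + 712/237 = -97769372/237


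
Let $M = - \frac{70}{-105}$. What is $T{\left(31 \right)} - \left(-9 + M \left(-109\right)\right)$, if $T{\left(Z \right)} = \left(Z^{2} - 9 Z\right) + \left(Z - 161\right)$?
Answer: $\frac{1901}{3} \approx 633.67$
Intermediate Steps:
$T{\left(Z \right)} = -161 + Z^{2} - 8 Z$ ($T{\left(Z \right)} = \left(Z^{2} - 9 Z\right) + \left(-161 + Z\right) = -161 + Z^{2} - 8 Z$)
$M = \frac{2}{3}$ ($M = \left(-70\right) \left(- \frac{1}{105}\right) = \frac{2}{3} \approx 0.66667$)
$T{\left(31 \right)} - \left(-9 + M \left(-109\right)\right) = \left(-161 + 31^{2} - 248\right) - \left(-9 + \frac{2}{3} \left(-109\right)\right) = \left(-161 + 961 - 248\right) - \left(-9 - \frac{218}{3}\right) = 552 - - \frac{245}{3} = 552 + \frac{245}{3} = \frac{1901}{3}$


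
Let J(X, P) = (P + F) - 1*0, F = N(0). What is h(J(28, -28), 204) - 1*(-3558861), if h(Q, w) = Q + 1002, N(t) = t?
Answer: 3559835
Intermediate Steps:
F = 0
J(X, P) = P (J(X, P) = (P + 0) - 1*0 = P + 0 = P)
h(Q, w) = 1002 + Q
h(J(28, -28), 204) - 1*(-3558861) = (1002 - 28) - 1*(-3558861) = 974 + 3558861 = 3559835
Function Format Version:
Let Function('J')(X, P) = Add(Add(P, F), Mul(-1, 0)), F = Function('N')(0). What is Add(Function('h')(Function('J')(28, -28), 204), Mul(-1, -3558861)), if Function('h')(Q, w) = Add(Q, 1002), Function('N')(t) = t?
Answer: 3559835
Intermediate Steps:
F = 0
Function('J')(X, P) = P (Function('J')(X, P) = Add(Add(P, 0), Mul(-1, 0)) = Add(P, 0) = P)
Function('h')(Q, w) = Add(1002, Q)
Add(Function('h')(Function('J')(28, -28), 204), Mul(-1, -3558861)) = Add(Add(1002, -28), Mul(-1, -3558861)) = Add(974, 3558861) = 3559835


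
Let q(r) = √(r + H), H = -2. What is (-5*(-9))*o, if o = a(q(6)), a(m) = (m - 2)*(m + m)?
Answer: 0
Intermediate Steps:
q(r) = √(-2 + r) (q(r) = √(r - 2) = √(-2 + r))
a(m) = 2*m*(-2 + m) (a(m) = (-2 + m)*(2*m) = 2*m*(-2 + m))
o = 0 (o = 2*√(-2 + 6)*(-2 + √(-2 + 6)) = 2*√4*(-2 + √4) = 2*2*(-2 + 2) = 2*2*0 = 0)
(-5*(-9))*o = -5*(-9)*0 = 45*0 = 0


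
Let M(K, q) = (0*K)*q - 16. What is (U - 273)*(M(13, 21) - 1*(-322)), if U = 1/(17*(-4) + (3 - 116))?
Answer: -15120684/181 ≈ -83540.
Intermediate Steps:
M(K, q) = -16 (M(K, q) = 0*q - 16 = 0 - 16 = -16)
U = -1/181 (U = 1/(-68 - 113) = 1/(-181) = -1/181 ≈ -0.0055249)
(U - 273)*(M(13, 21) - 1*(-322)) = (-1/181 - 273)*(-16 - 1*(-322)) = -49414*(-16 + 322)/181 = -49414/181*306 = -15120684/181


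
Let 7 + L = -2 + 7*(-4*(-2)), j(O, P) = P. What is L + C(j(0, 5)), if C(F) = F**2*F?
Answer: 172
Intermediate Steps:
C(F) = F**3
L = 47 (L = -7 + (-2 + 7*(-4*(-2))) = -7 + (-2 + 7*8) = -7 + (-2 + 56) = -7 + 54 = 47)
L + C(j(0, 5)) = 47 + 5**3 = 47 + 125 = 172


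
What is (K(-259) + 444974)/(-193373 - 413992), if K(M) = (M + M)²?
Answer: -237766/202455 ≈ -1.1744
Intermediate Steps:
K(M) = 4*M² (K(M) = (2*M)² = 4*M²)
(K(-259) + 444974)/(-193373 - 413992) = (4*(-259)² + 444974)/(-193373 - 413992) = (4*67081 + 444974)/(-607365) = (268324 + 444974)*(-1/607365) = 713298*(-1/607365) = -237766/202455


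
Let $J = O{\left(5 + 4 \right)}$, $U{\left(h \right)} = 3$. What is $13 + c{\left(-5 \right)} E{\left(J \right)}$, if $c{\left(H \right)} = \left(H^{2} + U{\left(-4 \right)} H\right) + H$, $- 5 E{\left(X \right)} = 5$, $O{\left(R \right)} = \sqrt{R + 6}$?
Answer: $8$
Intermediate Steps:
$O{\left(R \right)} = \sqrt{6 + R}$
$J = \sqrt{15}$ ($J = \sqrt{6 + \left(5 + 4\right)} = \sqrt{6 + 9} = \sqrt{15} \approx 3.873$)
$E{\left(X \right)} = -1$ ($E{\left(X \right)} = \left(- \frac{1}{5}\right) 5 = -1$)
$c{\left(H \right)} = H^{2} + 4 H$ ($c{\left(H \right)} = \left(H^{2} + 3 H\right) + H = H^{2} + 4 H$)
$13 + c{\left(-5 \right)} E{\left(J \right)} = 13 + - 5 \left(4 - 5\right) \left(-1\right) = 13 + \left(-5\right) \left(-1\right) \left(-1\right) = 13 + 5 \left(-1\right) = 13 - 5 = 8$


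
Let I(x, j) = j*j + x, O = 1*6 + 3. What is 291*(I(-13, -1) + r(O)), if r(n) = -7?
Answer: -5529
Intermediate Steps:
O = 9 (O = 6 + 3 = 9)
I(x, j) = x + j² (I(x, j) = j² + x = x + j²)
291*(I(-13, -1) + r(O)) = 291*((-13 + (-1)²) - 7) = 291*((-13 + 1) - 7) = 291*(-12 - 7) = 291*(-19) = -5529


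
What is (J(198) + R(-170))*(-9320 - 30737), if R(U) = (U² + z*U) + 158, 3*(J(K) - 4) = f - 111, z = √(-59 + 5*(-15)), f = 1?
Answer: -3488003332/3 + 6809690*I*√134 ≈ -1.1627e+9 + 7.8828e+7*I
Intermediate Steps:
z = I*√134 (z = √(-59 - 75) = √(-134) = I*√134 ≈ 11.576*I)
J(K) = -98/3 (J(K) = 4 + (1 - 111)/3 = 4 + (⅓)*(-110) = 4 - 110/3 = -98/3)
R(U) = 158 + U² + I*U*√134 (R(U) = (U² + (I*√134)*U) + 158 = (U² + I*U*√134) + 158 = 158 + U² + I*U*√134)
(J(198) + R(-170))*(-9320 - 30737) = (-98/3 + (158 + (-170)² + I*(-170)*√134))*(-9320 - 30737) = (-98/3 + (158 + 28900 - 170*I*√134))*(-40057) = (-98/3 + (29058 - 170*I*√134))*(-40057) = (87076/3 - 170*I*√134)*(-40057) = -3488003332/3 + 6809690*I*√134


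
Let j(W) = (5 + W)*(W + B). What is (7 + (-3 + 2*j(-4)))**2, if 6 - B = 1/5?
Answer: 1444/25 ≈ 57.760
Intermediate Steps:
B = 29/5 (B = 6 - 1/5 = 29/5 ≈ 5.8000)
j(W) = (5 + W)*(29/5 + W) (j(W) = (5 + W)*(W + 29/5) = (5 + W)*(29/5 + W))
(7 + (-3 + 2*j(-4)))**2 = (7 + (-3 + 2*(29 + (-4)**2 + (54/5)*(-4))))**2 = (7 + (-3 + 2*(29 + 16 - 216/5)))**2 = (7 + (-3 + 2*(9/5)))**2 = (7 + (-3 + 18/5))**2 = (7 + 3/5)**2 = (38/5)**2 = 1444/25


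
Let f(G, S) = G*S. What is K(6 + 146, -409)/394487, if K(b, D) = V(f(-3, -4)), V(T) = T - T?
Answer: 0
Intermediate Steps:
V(T) = 0
K(b, D) = 0
K(6 + 146, -409)/394487 = 0/394487 = 0*(1/394487) = 0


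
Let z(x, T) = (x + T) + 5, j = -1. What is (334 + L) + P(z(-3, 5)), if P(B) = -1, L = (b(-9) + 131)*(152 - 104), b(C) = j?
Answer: 6573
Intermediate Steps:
z(x, T) = 5 + T + x (z(x, T) = (T + x) + 5 = 5 + T + x)
b(C) = -1
L = 6240 (L = (-1 + 131)*(152 - 104) = 130*48 = 6240)
(334 + L) + P(z(-3, 5)) = (334 + 6240) - 1 = 6574 - 1 = 6573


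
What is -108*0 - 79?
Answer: -79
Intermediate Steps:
-108*0 - 79 = 0 - 79 = -79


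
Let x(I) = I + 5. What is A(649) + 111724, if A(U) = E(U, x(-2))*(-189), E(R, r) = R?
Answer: -10937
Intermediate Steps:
x(I) = 5 + I
A(U) = -189*U (A(U) = U*(-189) = -189*U)
A(649) + 111724 = -189*649 + 111724 = -122661 + 111724 = -10937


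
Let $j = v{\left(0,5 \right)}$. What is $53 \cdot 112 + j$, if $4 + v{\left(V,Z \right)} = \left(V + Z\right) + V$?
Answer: $5937$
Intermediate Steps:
$v{\left(V,Z \right)} = -4 + Z + 2 V$ ($v{\left(V,Z \right)} = -4 + \left(\left(V + Z\right) + V\right) = -4 + \left(Z + 2 V\right) = -4 + Z + 2 V$)
$j = 1$ ($j = -4 + 5 + 2 \cdot 0 = -4 + 5 + 0 = 1$)
$53 \cdot 112 + j = 53 \cdot 112 + 1 = 5936 + 1 = 5937$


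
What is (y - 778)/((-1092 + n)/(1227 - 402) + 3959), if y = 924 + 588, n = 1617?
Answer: 4037/21778 ≈ 0.18537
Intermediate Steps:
y = 1512
(y - 778)/((-1092 + n)/(1227 - 402) + 3959) = (1512 - 778)/((-1092 + 1617)/(1227 - 402) + 3959) = 734/(525/825 + 3959) = 734/(525*(1/825) + 3959) = 734/(7/11 + 3959) = 734/(43556/11) = 734*(11/43556) = 4037/21778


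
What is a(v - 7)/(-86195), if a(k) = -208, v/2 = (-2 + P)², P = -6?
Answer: 208/86195 ≈ 0.0024131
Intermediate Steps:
v = 128 (v = 2*(-2 - 6)² = 2*(-8)² = 2*64 = 128)
a(v - 7)/(-86195) = -208/(-86195) = -208*(-1/86195) = 208/86195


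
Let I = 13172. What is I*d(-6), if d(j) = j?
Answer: -79032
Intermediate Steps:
I*d(-6) = 13172*(-6) = -79032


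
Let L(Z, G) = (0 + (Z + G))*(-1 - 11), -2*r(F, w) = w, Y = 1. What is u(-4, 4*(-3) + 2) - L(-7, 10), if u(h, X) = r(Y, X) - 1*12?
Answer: 29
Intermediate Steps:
r(F, w) = -w/2
u(h, X) = -12 - X/2 (u(h, X) = -X/2 - 1*12 = -X/2 - 12 = -12 - X/2)
L(Z, G) = -12*G - 12*Z (L(Z, G) = (0 + (G + Z))*(-12) = (G + Z)*(-12) = -12*G - 12*Z)
u(-4, 4*(-3) + 2) - L(-7, 10) = (-12 - (4*(-3) + 2)/2) - (-12*10 - 12*(-7)) = (-12 - (-12 + 2)/2) - (-120 + 84) = (-12 - ½*(-10)) - 1*(-36) = (-12 + 5) + 36 = -7 + 36 = 29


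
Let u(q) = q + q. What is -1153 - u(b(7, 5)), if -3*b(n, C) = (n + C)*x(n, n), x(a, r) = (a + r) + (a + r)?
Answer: -929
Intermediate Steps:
x(a, r) = 2*a + 2*r
b(n, C) = -4*n*(C + n)/3 (b(n, C) = -(n + C)*(2*n + 2*n)/3 = -(C + n)*4*n/3 = -4*n*(C + n)/3)
u(q) = 2*q
-1153 - u(b(7, 5)) = -1153 - 2*(-4/3*7*(5 + 7)) = -1153 - 2*(-4/3*7*12) = -1153 - 2*(-112) = -1153 - 1*(-224) = -1153 + 224 = -929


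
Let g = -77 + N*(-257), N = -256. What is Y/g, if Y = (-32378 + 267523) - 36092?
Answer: 66351/21905 ≈ 3.0290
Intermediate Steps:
Y = 199053 (Y = 235145 - 36092 = 199053)
g = 65715 (g = -77 - 256*(-257) = -77 + 65792 = 65715)
Y/g = 199053/65715 = 199053*(1/65715) = 66351/21905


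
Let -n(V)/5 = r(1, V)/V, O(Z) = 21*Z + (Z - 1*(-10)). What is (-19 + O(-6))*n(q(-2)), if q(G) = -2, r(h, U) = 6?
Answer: -2115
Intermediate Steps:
O(Z) = 10 + 22*Z (O(Z) = 21*Z + (Z + 10) = 21*Z + (10 + Z) = 10 + 22*Z)
n(V) = -30/V
(-19 + O(-6))*n(q(-2)) = (-19 + (10 + 22*(-6)))*(-30/(-2)) = (-19 + (10 - 132))*(-30*(-1/2)) = (-19 - 122)*15 = -141*15 = -2115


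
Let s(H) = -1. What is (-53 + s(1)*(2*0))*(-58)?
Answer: 3074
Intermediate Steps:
(-53 + s(1)*(2*0))*(-58) = (-53 - 2*0)*(-58) = (-53 - 1*0)*(-58) = (-53 + 0)*(-58) = -53*(-58) = 3074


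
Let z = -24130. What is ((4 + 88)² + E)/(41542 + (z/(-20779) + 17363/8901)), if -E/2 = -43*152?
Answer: 3983166738144/7683929608325 ≈ 0.51838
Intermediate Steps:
E = 13072 (E = -(-86)*152 = -2*(-6536) = 13072)
((4 + 88)² + E)/(41542 + (z/(-20779) + 17363/8901)) = ((4 + 88)² + 13072)/(41542 + (-24130/(-20779) + 17363/8901)) = (92² + 13072)/(41542 + (-24130*(-1/20779) + 17363*(1/8901))) = (8464 + 13072)/(41542 + (24130/20779 + 17363/8901)) = 21536/(41542 + 575566907/184953879) = 21536/(7683929608325/184953879) = 21536*(184953879/7683929608325) = 3983166738144/7683929608325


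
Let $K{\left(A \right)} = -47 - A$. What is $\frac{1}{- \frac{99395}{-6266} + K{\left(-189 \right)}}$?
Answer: $\frac{6266}{989167} \approx 0.0063346$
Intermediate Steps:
$\frac{1}{- \frac{99395}{-6266} + K{\left(-189 \right)}} = \frac{1}{- \frac{99395}{-6266} - -142} = \frac{1}{\left(-99395\right) \left(- \frac{1}{6266}\right) + \left(-47 + 189\right)} = \frac{1}{\frac{99395}{6266} + 142} = \frac{1}{\frac{989167}{6266}} = \frac{6266}{989167}$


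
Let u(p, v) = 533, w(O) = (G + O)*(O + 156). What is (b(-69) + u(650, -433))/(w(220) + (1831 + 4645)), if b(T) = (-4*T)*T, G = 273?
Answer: -18511/191844 ≈ -0.096490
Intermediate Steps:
w(O) = (156 + O)*(273 + O) (w(O) = (273 + O)*(O + 156) = (273 + O)*(156 + O) = (156 + O)*(273 + O))
b(T) = -4*T²
(b(-69) + u(650, -433))/(w(220) + (1831 + 4645)) = (-4*(-69)² + 533)/((42588 + 220² + 429*220) + (1831 + 4645)) = (-4*4761 + 533)/((42588 + 48400 + 94380) + 6476) = (-19044 + 533)/(185368 + 6476) = -18511/191844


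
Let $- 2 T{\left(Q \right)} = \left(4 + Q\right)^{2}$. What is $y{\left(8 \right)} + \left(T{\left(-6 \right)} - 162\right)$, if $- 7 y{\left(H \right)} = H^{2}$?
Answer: $- \frac{1212}{7} \approx -173.14$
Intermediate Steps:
$y{\left(H \right)} = - \frac{H^{2}}{7}$
$T{\left(Q \right)} = - \frac{\left(4 + Q\right)^{2}}{2}$
$y{\left(8 \right)} + \left(T{\left(-6 \right)} - 162\right) = - \frac{8^{2}}{7} - \left(162 + \frac{\left(4 - 6\right)^{2}}{2}\right) = \left(- \frac{1}{7}\right) 64 - \left(162 + \frac{\left(-2\right)^{2}}{2}\right) = - \frac{64}{7} - 164 = - \frac{1212}{7}$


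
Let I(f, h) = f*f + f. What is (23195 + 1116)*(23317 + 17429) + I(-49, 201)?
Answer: 990578358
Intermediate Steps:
I(f, h) = f + f² (I(f, h) = f² + f = f + f²)
(23195 + 1116)*(23317 + 17429) + I(-49, 201) = (23195 + 1116)*(23317 + 17429) - 49*(1 - 49) = 24311*40746 - 49*(-48) = 990576006 + 2352 = 990578358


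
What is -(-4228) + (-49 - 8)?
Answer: 4171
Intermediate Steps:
-(-4228) + (-49 - 8) = -151*(-28) - 57 = 4228 - 57 = 4171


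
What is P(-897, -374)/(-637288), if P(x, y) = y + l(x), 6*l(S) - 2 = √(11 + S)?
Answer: 1121/1911864 - I*√886/3823728 ≈ 0.00058634 - 7.7845e-6*I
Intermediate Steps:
l(S) = ⅓ + √(11 + S)/6
P(x, y) = ⅓ + y + √(11 + x)/6 (P(x, y) = y + (⅓ + √(11 + x)/6) = ⅓ + y + √(11 + x)/6)
P(-897, -374)/(-637288) = (⅓ - 374 + √(11 - 897)/6)/(-637288) = (⅓ - 374 + √(-886)/6)*(-1/637288) = (⅓ - 374 + (I*√886)/6)*(-1/637288) = (⅓ - 374 + I*√886/6)*(-1/637288) = (-1121/3 + I*√886/6)*(-1/637288) = 1121/1911864 - I*√886/3823728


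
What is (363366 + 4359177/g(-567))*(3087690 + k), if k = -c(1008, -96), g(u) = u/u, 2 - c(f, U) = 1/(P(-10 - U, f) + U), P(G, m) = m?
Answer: 4432848764151717/304 ≈ 1.4582e+13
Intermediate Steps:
c(f, U) = 2 - 1/(U + f) (c(f, U) = 2 - 1/(f + U) = 2 - 1/(U + f))
g(u) = 1
k = -1823/912 (k = -(-1 + 2*(-96) + 2*1008)/(-96 + 1008) = -(-1 - 192 + 2016)/912 = -1823/912 ≈ -1.9989)
(363366 + 4359177/g(-567))*(3087690 + k) = (363366 + 4359177/1)*(3087690 - 1823/912) = (363366 + 4359177*1)*(2815971457/912) = (363366 + 4359177)*(2815971457/912) = 4722543*(2815971457/912) = 4432848764151717/304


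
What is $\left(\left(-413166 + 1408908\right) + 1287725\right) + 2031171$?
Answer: $4314638$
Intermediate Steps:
$\left(\left(-413166 + 1408908\right) + 1287725\right) + 2031171 = \left(995742 + 1287725\right) + 2031171 = 2283467 + 2031171 = 4314638$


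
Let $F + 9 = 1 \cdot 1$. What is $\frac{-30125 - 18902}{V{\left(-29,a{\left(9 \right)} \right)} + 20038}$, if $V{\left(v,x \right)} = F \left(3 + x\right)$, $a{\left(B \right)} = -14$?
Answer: $- \frac{49027}{20126} \approx -2.436$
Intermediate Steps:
$F = -8$ ($F = -9 + 1 \cdot 1 = -9 + 1 = -8$)
$V{\left(v,x \right)} = -24 - 8 x$ ($V{\left(v,x \right)} = - 8 \left(3 + x\right) = -24 - 8 x$)
$\frac{-30125 - 18902}{V{\left(-29,a{\left(9 \right)} \right)} + 20038} = \frac{-30125 - 18902}{\left(-24 - -112\right) + 20038} = - \frac{49027}{\left(-24 + 112\right) + 20038} = - \frac{49027}{88 + 20038} = - \frac{49027}{20126}$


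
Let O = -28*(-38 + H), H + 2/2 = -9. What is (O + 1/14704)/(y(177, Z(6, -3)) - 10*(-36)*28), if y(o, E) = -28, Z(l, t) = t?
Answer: 19762177/147804608 ≈ 0.13370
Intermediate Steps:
H = -10 (H = -1 - 9 = -10)
O = 1344 (O = -28*(-38 - 10) = -28*(-48) = 1344)
(O + 1/14704)/(y(177, Z(6, -3)) - 10*(-36)*28) = (1344 + 1/14704)/(-28 - 10*(-36)*28) = (1344 + 1/14704)/(-28 + 360*28) = 19762177/(14704*(-28 + 10080)) = (19762177/14704)/10052 = (19762177/14704)*(1/10052) = 19762177/147804608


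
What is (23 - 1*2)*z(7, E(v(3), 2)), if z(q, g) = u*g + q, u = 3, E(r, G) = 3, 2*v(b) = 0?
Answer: 336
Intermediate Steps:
v(b) = 0 (v(b) = (1/2)*0 = 0)
z(q, g) = q + 3*g (z(q, g) = 3*g + q = q + 3*g)
(23 - 1*2)*z(7, E(v(3), 2)) = (23 - 1*2)*(7 + 3*3) = (23 - 2)*(7 + 9) = 21*16 = 336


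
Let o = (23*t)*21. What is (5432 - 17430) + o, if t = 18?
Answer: -3304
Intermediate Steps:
o = 8694 (o = (23*18)*21 = 414*21 = 8694)
(5432 - 17430) + o = (5432 - 17430) + 8694 = -11998 + 8694 = -3304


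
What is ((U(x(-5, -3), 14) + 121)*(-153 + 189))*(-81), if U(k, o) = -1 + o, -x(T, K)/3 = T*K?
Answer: -390744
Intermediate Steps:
x(T, K) = -3*K*T (x(T, K) = -3*T*K = -3*K*T)
((U(x(-5, -3), 14) + 121)*(-153 + 189))*(-81) = (((-1 + 14) + 121)*(-153 + 189))*(-81) = ((13 + 121)*36)*(-81) = (134*36)*(-81) = 4824*(-81) = -390744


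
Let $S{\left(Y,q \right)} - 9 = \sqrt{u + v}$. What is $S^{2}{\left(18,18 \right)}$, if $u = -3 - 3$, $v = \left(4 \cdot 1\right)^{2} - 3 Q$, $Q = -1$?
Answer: $\left(9 + \sqrt{13}\right)^{2} \approx 158.9$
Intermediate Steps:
$v = 19$ ($v = \left(4 \cdot 1\right)^{2} - -3 = 4^{2} + 3 = 16 + 3 = 19$)
$u = -6$
$S{\left(Y,q \right)} = 9 + \sqrt{13}$ ($S{\left(Y,q \right)} = 9 + \sqrt{-6 + 19} = 9 + \sqrt{13}$)
$S^{2}{\left(18,18 \right)} = \left(9 + \sqrt{13}\right)^{2}$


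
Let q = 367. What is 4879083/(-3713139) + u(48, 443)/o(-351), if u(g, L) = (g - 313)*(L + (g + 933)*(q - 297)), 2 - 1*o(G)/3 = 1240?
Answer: 7554201738677/1532288694 ≈ 4930.0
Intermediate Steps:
o(G) = -3714 (o(G) = 6 - 3*1240 = 6 - 3720 = -3714)
u(g, L) = (-313 + g)*(65310 + L + 70*g) (u(g, L) = (g - 313)*(L + (g + 933)*(367 - 297)) = (-313 + g)*(L + (933 + g)*70) = (-313 + g)*(L + (65310 + 70*g)) = (-313 + g)*(65310 + L + 70*g))
4879083/(-3713139) + u(48, 443)/o(-351) = 4879083/(-3713139) + (-20442030 - 313*443 + 70*48² + 43400*48 + 443*48)/(-3714) = 4879083*(-1/3713139) + (-20442030 - 138659 + 70*2304 + 2083200 + 21264)*(-1/3714) = -1626361/1237713 + (-20442030 - 138659 + 161280 + 2083200 + 21264)*(-1/3714) = -1626361/1237713 - 18314945*(-1/3714) = -1626361/1237713 + 18314945/3714 = 7554201738677/1532288694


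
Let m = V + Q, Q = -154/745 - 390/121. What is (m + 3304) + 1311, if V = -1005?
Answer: 325114266/90145 ≈ 3606.6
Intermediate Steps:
Q = -309184/90145 (Q = -154*1/745 - 390*1/121 = -154/745 - 390/121 = -309184/90145 ≈ -3.4299)
m = -90904909/90145 (m = -1005 - 309184/90145 = -90904909/90145 ≈ -1008.4)
(m + 3304) + 1311 = (-90904909/90145 + 3304) + 1311 = 206934171/90145 + 1311 = 325114266/90145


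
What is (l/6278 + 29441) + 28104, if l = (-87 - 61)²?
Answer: 180644707/3139 ≈ 57549.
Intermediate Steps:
l = 21904 (l = (-148)² = 21904)
(l/6278 + 29441) + 28104 = (21904/6278 + 29441) + 28104 = (21904*(1/6278) + 29441) + 28104 = (10952/3139 + 29441) + 28104 = 92426251/3139 + 28104 = 180644707/3139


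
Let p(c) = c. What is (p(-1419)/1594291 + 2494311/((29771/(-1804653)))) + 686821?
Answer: -7143888006180890821/47463637361 ≈ -1.5051e+8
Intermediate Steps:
(p(-1419)/1594291 + 2494311/((29771/(-1804653)))) + 686821 = (-1419/1594291 + 2494311/((29771/(-1804653)))) + 686821 = (-1419*1/1594291 + 2494311/((29771*(-1/1804653)))) + 686821 = (-1419/1594291 + 2494311/(-29771/1804653)) + 686821 = (-1419/1594291 + 2494311*(-1804653/29771)) + 686821 = (-1419/1594291 - 4501365829083/29771) + 686821 = -7176487029056810202/47463637361 + 686821 = -7143888006180890821/47463637361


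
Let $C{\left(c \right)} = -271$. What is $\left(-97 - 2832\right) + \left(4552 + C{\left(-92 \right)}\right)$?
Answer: $1352$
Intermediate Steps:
$\left(-97 - 2832\right) + \left(4552 + C{\left(-92 \right)}\right) = \left(-97 - 2832\right) + \left(4552 - 271\right) = \left(-97 - 2832\right) + 4281 = -2929 + 4281 = 1352$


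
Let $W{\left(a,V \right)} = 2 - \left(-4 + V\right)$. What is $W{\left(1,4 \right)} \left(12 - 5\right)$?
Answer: $14$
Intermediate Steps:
$W{\left(a,V \right)} = 6 - V$
$W{\left(1,4 \right)} \left(12 - 5\right) = \left(6 - 4\right) \left(12 - 5\right) = \left(6 - 4\right) 7 = 2 \cdot 7 = 14$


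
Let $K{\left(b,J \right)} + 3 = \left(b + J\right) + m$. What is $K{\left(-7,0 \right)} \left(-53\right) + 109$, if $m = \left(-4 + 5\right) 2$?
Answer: $533$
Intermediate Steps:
$m = 2$ ($m = 1 \cdot 2 = 2$)
$K{\left(b,J \right)} = -1 + J + b$ ($K{\left(b,J \right)} = -3 + \left(\left(b + J\right) + 2\right) = -3 + \left(\left(J + b\right) + 2\right) = -3 + \left(2 + J + b\right) = -1 + J + b$)
$K{\left(-7,0 \right)} \left(-53\right) + 109 = \left(-1 + 0 - 7\right) \left(-53\right) + 109 = \left(-8\right) \left(-53\right) + 109 = 424 + 109 = 533$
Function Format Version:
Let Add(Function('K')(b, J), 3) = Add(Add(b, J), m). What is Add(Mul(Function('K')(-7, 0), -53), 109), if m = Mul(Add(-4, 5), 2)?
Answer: 533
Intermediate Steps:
m = 2 (m = Mul(1, 2) = 2)
Function('K')(b, J) = Add(-1, J, b) (Function('K')(b, J) = Add(-3, Add(Add(b, J), 2)) = Add(-3, Add(Add(J, b), 2)) = Add(-3, Add(2, J, b)) = Add(-1, J, b))
Add(Mul(Function('K')(-7, 0), -53), 109) = Add(Mul(Add(-1, 0, -7), -53), 109) = Add(Mul(-8, -53), 109) = Add(424, 109) = 533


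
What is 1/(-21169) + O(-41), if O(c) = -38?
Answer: -804423/21169 ≈ -38.000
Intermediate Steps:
1/(-21169) + O(-41) = 1/(-21169) - 38 = -1/21169 - 38 = -804423/21169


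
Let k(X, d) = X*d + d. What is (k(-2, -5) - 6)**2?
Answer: 1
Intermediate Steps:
k(X, d) = d + X*d
(k(-2, -5) - 6)**2 = (-5*(1 - 2) - 6)**2 = (-5*(-1) - 6)**2 = (5 - 6)**2 = (-1)**2 = 1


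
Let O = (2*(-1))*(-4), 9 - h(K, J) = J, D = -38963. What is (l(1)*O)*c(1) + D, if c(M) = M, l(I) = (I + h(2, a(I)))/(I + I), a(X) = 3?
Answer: -38935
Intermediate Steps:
h(K, J) = 9 - J
l(I) = (6 + I)/(2*I) (l(I) = (I + (9 - 1*3))/(I + I) = (I + (9 - 3))/((2*I)) = (I + 6)*(1/(2*I)) = (6 + I)*(1/(2*I)) = (6 + I)/(2*I))
O = 8 (O = -2*(-4) = 8)
(l(1)*O)*c(1) + D = (((½)*(6 + 1)/1)*8)*1 - 38963 = (((½)*1*7)*8)*1 - 38963 = ((7/2)*8)*1 - 38963 = 28*1 - 38963 = 28 - 38963 = -38935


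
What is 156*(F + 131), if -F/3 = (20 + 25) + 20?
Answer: -9984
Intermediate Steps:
F = -195 (F = -3*((20 + 25) + 20) = -3*(45 + 20) = -3*65 = -195)
156*(F + 131) = 156*(-195 + 131) = 156*(-64) = -9984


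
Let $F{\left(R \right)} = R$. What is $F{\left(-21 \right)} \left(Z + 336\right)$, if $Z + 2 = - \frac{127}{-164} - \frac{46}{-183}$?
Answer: $- \frac{70383551}{10004} \approx -7035.5$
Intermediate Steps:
$Z = - \frac{29239}{30012}$ ($Z = -2 - \left(- \frac{127}{164} - \frac{46}{183}\right) = -2 - - \frac{30785}{30012} = -2 + \left(\frac{127}{164} + \frac{46}{183}\right) = -2 + \frac{30785}{30012} = - \frac{29239}{30012} \approx -0.97424$)
$F{\left(-21 \right)} \left(Z + 336\right) = - 21 \left(- \frac{29239}{30012} + 336\right) = \left(-21\right) \frac{10054793}{30012} = - \frac{70383551}{10004}$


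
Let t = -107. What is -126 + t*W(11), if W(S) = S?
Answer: -1303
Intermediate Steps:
-126 + t*W(11) = -126 - 107*11 = -126 - 1177 = -1303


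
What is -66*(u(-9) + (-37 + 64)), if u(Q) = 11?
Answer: -2508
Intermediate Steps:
-66*(u(-9) + (-37 + 64)) = -66*(11 + (-37 + 64)) = -66*(11 + 27) = -66*38 = -2508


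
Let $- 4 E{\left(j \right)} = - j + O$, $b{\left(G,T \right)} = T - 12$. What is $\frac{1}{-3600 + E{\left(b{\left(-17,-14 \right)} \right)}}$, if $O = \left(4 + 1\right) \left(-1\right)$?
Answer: $- \frac{4}{14421} \approx -0.00027737$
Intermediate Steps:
$O = -5$ ($O = 5 \left(-1\right) = -5$)
$b{\left(G,T \right)} = -12 + T$
$E{\left(j \right)} = \frac{5}{4} + \frac{j}{4}$ ($E{\left(j \right)} = - \frac{- j - 5}{4} = - \frac{-5 - j}{4} = \frac{5}{4} + \frac{j}{4}$)
$\frac{1}{-3600 + E{\left(b{\left(-17,-14 \right)} \right)}} = \frac{1}{-3600 + \left(\frac{5}{4} + \frac{-12 - 14}{4}\right)} = \frac{1}{-3600 + \left(\frac{5}{4} + \frac{1}{4} \left(-26\right)\right)} = \frac{1}{-3600 + \left(\frac{5}{4} - \frac{13}{2}\right)} = \frac{1}{-3600 - \frac{21}{4}} = \frac{1}{- \frac{14421}{4}} = - \frac{4}{14421}$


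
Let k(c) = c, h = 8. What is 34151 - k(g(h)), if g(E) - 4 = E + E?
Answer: 34131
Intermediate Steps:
g(E) = 4 + 2*E (g(E) = 4 + (E + E) = 4 + 2*E)
34151 - k(g(h)) = 34151 - (4 + 2*8) = 34151 - (4 + 16) = 34151 - 1*20 = 34151 - 20 = 34131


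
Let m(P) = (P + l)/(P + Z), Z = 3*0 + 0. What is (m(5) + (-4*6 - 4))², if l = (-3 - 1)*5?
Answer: 961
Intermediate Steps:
l = -20 (l = -4*5 = -20)
Z = 0 (Z = 0 + 0 = 0)
m(P) = (-20 + P)/P (m(P) = (P - 20)/(P + 0) = (-20 + P)/P)
(m(5) + (-4*6 - 4))² = ((-20 + 5)/5 + (-4*6 - 4))² = ((⅕)*(-15) + (-24 - 4))² = (-3 - 28)² = (-31)² = 961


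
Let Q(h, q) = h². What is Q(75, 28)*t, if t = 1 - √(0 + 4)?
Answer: -5625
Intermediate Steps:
t = -1 (t = 1 - √4 = 1 - 1*2 = 1 - 2 = -1)
Q(75, 28)*t = 75²*(-1) = 5625*(-1) = -5625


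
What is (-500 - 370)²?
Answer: 756900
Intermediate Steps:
(-500 - 370)² = (-870)² = 756900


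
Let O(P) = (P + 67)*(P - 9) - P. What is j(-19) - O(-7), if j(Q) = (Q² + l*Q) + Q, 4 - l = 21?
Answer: 1618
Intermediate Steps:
l = -17 (l = 4 - 1*21 = 4 - 21 = -17)
j(Q) = Q² - 16*Q (j(Q) = (Q² - 17*Q) + Q = Q² - 16*Q)
O(P) = -P + (-9 + P)*(67 + P) (O(P) = (67 + P)*(-9 + P) - P = (-9 + P)*(67 + P) - P = -P + (-9 + P)*(67 + P))
j(-19) - O(-7) = -19*(-16 - 19) - (-603 + (-7)² + 57*(-7)) = -19*(-35) - (-603 + 49 - 399) = 665 - 1*(-953) = 665 + 953 = 1618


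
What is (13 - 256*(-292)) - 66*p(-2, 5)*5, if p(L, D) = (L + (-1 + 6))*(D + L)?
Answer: 71795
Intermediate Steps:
p(L, D) = (5 + L)*(D + L) (p(L, D) = (L + 5)*(D + L) = (5 + L)*(D + L))
(13 - 256*(-292)) - 66*p(-2, 5)*5 = (13 - 256*(-292)) - 66*((-2)² + 5*5 + 5*(-2) + 5*(-2))*5 = (13 + 74752) - 66*(4 + 25 - 10 - 10)*5 = 74765 - 66*9*5 = 74765 - 594*5 = 74765 - 2970 = 71795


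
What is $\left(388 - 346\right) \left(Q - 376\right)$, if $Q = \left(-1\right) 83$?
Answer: $-19278$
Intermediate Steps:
$Q = -83$
$\left(388 - 346\right) \left(Q - 376\right) = \left(388 - 346\right) \left(-83 - 376\right) = \left(388 - 346\right) \left(-459\right) = 42 \left(-459\right) = -19278$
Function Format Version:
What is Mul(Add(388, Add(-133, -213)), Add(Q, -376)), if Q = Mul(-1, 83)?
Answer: -19278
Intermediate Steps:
Q = -83
Mul(Add(388, Add(-133, -213)), Add(Q, -376)) = Mul(Add(388, Add(-133, -213)), Add(-83, -376)) = Mul(Add(388, -346), -459) = Mul(42, -459) = -19278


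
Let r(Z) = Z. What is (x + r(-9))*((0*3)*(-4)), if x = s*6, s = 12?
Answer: 0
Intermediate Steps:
x = 72 (x = 12*6 = 72)
(x + r(-9))*((0*3)*(-4)) = (72 - 9)*((0*3)*(-4)) = 63*(0*(-4)) = 63*0 = 0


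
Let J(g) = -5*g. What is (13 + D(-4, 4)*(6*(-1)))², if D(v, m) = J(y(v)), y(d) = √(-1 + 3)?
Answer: 1969 + 780*√2 ≈ 3072.1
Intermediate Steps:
y(d) = √2
D(v, m) = -5*√2
(13 + D(-4, 4)*(6*(-1)))² = (13 + (-5*√2)*(6*(-1)))² = (13 - 5*√2*(-6))² = (13 + 30*√2)²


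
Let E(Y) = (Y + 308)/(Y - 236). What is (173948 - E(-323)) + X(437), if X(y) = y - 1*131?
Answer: 97407971/559 ≈ 1.7425e+5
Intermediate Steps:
E(Y) = (308 + Y)/(-236 + Y)
X(y) = -131 + y (X(y) = y - 131 = -131 + y)
(173948 - E(-323)) + X(437) = (173948 - (308 - 323)/(-236 - 323)) + (-131 + 437) = (173948 - (-15)/(-559)) + 306 = (173948 - (-1)*(-15)/559) + 306 = (173948 - 1*15/559) + 306 = (173948 - 15/559) + 306 = 97236917/559 + 306 = 97407971/559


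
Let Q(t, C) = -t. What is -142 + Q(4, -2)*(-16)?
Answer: -78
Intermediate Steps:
-142 + Q(4, -2)*(-16) = -142 - 1*4*(-16) = -142 - 4*(-16) = -142 + 64 = -78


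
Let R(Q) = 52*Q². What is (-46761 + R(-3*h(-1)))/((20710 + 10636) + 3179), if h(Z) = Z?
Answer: -46293/34525 ≈ -1.3409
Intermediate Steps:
(-46761 + R(-3*h(-1)))/((20710 + 10636) + 3179) = (-46761 + 52*(-3*(-1))²)/((20710 + 10636) + 3179) = (-46761 + 52*3²)/(31346 + 3179) = (-46761 + 52*9)/34525 = (-46761 + 468)*(1/34525) = -46293*1/34525 = -46293/34525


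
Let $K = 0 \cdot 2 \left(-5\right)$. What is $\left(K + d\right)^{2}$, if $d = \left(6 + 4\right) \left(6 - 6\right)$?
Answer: $0$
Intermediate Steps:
$K = 0$ ($K = 0 \left(-5\right) = 0$)
$d = 0$ ($d = 10 \cdot 0 = 0$)
$\left(K + d\right)^{2} = \left(0 + 0\right)^{2} = 0^{2} = 0$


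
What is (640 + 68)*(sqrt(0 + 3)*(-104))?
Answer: -73632*sqrt(3) ≈ -1.2753e+5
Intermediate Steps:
(640 + 68)*(sqrt(0 + 3)*(-104)) = 708*(sqrt(3)*(-104)) = 708*(-104*sqrt(3)) = -73632*sqrt(3)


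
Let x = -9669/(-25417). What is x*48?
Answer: 464112/25417 ≈ 18.260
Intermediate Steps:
x = 9669/25417 (x = -9669*(-1/25417) = 9669/25417 ≈ 0.38041)
x*48 = (9669/25417)*48 = 464112/25417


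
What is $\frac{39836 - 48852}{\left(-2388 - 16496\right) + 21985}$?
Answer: $- \frac{1288}{443} \approx -2.9074$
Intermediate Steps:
$\frac{39836 - 48852}{\left(-2388 - 16496\right) + 21985} = - \frac{9016}{\left(-2388 - 16496\right) + 21985} = - \frac{9016}{-18884 + 21985} = - \frac{9016}{3101} = \left(-9016\right) \frac{1}{3101} = - \frac{1288}{443}$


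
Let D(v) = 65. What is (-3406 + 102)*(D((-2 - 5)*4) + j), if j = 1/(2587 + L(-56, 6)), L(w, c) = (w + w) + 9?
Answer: -133366786/621 ≈ -2.1476e+5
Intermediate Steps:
L(w, c) = 9 + 2*w (L(w, c) = 2*w + 9 = 9 + 2*w)
j = 1/2484 (j = 1/(2587 + (9 + 2*(-56))) = 1/(2587 + (9 - 112)) = 1/(2587 - 103) = 1/2484 ≈ 0.00040258)
(-3406 + 102)*(D((-2 - 5)*4) + j) = (-3406 + 102)*(65 + 1/2484) = -3304*161461/2484 = -133366786/621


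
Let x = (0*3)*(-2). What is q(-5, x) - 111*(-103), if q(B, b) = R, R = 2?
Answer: 11435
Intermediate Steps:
x = 0 (x = 0*(-2) = 0)
q(B, b) = 2
q(-5, x) - 111*(-103) = 2 - 111*(-103) = 2 + 11433 = 11435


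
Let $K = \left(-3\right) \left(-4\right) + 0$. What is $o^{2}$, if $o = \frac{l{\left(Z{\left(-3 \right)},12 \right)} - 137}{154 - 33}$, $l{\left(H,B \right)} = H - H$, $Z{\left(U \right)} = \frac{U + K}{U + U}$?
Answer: $\frac{18769}{14641} \approx 1.2819$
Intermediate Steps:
$K = 12$ ($K = 12 + 0 = 12$)
$Z{\left(U \right)} = \frac{12 + U}{2 U}$ ($Z{\left(U \right)} = \frac{U + 12}{U + U} = \frac{12 + U}{2 U}$)
$l{\left(H,B \right)} = 0$
$o = - \frac{137}{121}$ ($o = \frac{0 - 137}{154 - 33} = - \frac{137}{121} \approx -1.1322$)
$o^{2} = \left(- \frac{137}{121}\right)^{2} = \frac{18769}{14641}$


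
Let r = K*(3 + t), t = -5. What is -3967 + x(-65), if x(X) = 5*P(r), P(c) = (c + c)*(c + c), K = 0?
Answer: -3967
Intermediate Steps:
r = 0 (r = 0*(3 - 5) = 0*(-2) = 0)
P(c) = 4*c² (P(c) = (2*c)*(2*c) = 4*c²)
x(X) = 0 (x(X) = 5*(4*0²) = 5*(4*0) = 5*0 = 0)
-3967 + x(-65) = -3967 + 0 = -3967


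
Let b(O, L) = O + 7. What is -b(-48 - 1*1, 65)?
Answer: 42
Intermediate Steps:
b(O, L) = 7 + O
-b(-48 - 1*1, 65) = -(7 + (-48 - 1*1)) = -(7 + (-48 - 1)) = -(7 - 49) = -1*(-42) = 42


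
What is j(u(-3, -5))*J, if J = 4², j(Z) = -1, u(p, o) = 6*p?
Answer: -16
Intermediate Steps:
J = 16
j(u(-3, -5))*J = -1*16 = -16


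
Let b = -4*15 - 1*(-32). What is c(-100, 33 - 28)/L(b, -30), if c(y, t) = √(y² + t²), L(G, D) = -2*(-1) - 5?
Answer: -5*√401/3 ≈ -33.375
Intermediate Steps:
b = -28 (b = -60 + 32 = -28)
L(G, D) = -3 (L(G, D) = 2 - 5 = -3)
c(y, t) = √(t² + y²)
c(-100, 33 - 28)/L(b, -30) = √((33 - 28)² + (-100)²)/(-3) = √(5² + 10000)*(-⅓) = √(25 + 10000)*(-⅓) = √10025*(-⅓) = (5*√401)*(-⅓) = -5*√401/3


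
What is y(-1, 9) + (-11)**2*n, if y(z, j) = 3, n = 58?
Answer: 7021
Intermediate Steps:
y(-1, 9) + (-11)**2*n = 3 + (-11)**2*58 = 3 + 121*58 = 3 + 7018 = 7021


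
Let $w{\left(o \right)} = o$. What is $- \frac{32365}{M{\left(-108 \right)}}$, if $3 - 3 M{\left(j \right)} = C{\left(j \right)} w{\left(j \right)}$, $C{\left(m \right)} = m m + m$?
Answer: $- \frac{32365}{416017} \approx -0.077797$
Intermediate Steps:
$C{\left(m \right)} = m + m^{2}$ ($C{\left(m \right)} = m^{2} + m = m + m^{2}$)
$M{\left(j \right)} = 1 - \frac{j^{2} \left(1 + j\right)}{3}$ ($M{\left(j \right)} = 1 - \frac{j \left(1 + j\right) j}{3} = 1 - \frac{j^{2} \left(1 + j\right)}{3}$)
$- \frac{32365}{M{\left(-108 \right)}} = - \frac{32365}{1 - \frac{\left(-108\right)^{2}}{3} - \frac{\left(-108\right)^{3}}{3}} = - \frac{32365}{1 - 3888 - -419904} = - \frac{32365}{1 - 3888 + 419904} = - \frac{32365}{416017}$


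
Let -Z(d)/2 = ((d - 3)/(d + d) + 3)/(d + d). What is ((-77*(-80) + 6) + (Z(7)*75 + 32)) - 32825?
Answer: -1306448/49 ≈ -26662.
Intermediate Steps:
Z(d) = -(3 + (-3 + d)/(2*d))/d (Z(d) = -2*((d - 3)/(d + d) + 3)/(d + d) = -2*((-3 + d)/((2*d)) + 3)/(2*d) = -2*((-3 + d)*(1/(2*d)) + 3)*1/(2*d) = -2*((-3 + d)/(2*d) + 3)*1/(2*d) = -2*(3 + (-3 + d)/(2*d))*1/(2*d) = -(3 + (-3 + d)/(2*d))/d)
((-77*(-80) + 6) + (Z(7)*75 + 32)) - 32825 = ((-77*(-80) + 6) + (((½)*(3 - 7*7)/7²)*75 + 32)) - 32825 = ((6160 + 6) + (((½)*(1/49)*(3 - 49))*75 + 32)) - 32825 = (6166 + (((½)*(1/49)*(-46))*75 + 32)) - 32825 = (6166 + (-23/49*75 + 32)) - 32825 = (6166 + (-1725/49 + 32)) - 32825 = (6166 - 157/49) - 32825 = 301977/49 - 32825 = -1306448/49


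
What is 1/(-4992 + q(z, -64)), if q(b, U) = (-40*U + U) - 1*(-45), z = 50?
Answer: -1/2451 ≈ -0.00040800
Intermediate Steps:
q(b, U) = 45 - 39*U (q(b, U) = -39*U + 45 = 45 - 39*U)
1/(-4992 + q(z, -64)) = 1/(-4992 + (45 - 39*(-64))) = 1/(-4992 + (45 + 2496)) = 1/(-4992 + 2541) = 1/(-2451) = -1/2451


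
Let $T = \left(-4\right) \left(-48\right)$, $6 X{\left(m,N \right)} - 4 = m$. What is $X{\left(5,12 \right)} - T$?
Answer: $- \frac{381}{2} \approx -190.5$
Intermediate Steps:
$X{\left(m,N \right)} = \frac{2}{3} + \frac{m}{6}$
$T = 192$
$X{\left(5,12 \right)} - T = \left(\frac{2}{3} + \frac{1}{6} \cdot 5\right) - 192 = \left(\frac{2}{3} + \frac{5}{6}\right) - 192 = \frac{3}{2} - 192 = - \frac{381}{2}$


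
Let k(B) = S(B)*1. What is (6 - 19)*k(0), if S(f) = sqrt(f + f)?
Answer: 0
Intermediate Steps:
S(f) = sqrt(2)*sqrt(f) (S(f) = sqrt(2*f) = sqrt(2)*sqrt(f))
k(B) = sqrt(2)*sqrt(B) (k(B) = (sqrt(2)*sqrt(B))*1 = sqrt(2)*sqrt(B))
(6 - 19)*k(0) = (6 - 19)*(sqrt(2)*sqrt(0)) = -13*sqrt(2)*0 = -13*0 = 0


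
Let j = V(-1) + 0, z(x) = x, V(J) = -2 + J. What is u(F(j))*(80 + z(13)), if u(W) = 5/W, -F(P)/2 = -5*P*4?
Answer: -31/8 ≈ -3.8750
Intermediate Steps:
j = -3 (j = (-2 - 1) + 0 = -3 + 0 = -3)
F(P) = 40*P (F(P) = -2*(-5*P)*4 = -(-40)*P = 40*P)
u(F(j))*(80 + z(13)) = (5/((40*(-3))))*(80 + 13) = (5/(-120))*93 = (5*(-1/120))*93 = -1/24*93 = -31/8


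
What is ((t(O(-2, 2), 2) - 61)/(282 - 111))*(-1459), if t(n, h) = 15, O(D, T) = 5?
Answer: 67114/171 ≈ 392.48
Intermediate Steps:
((t(O(-2, 2), 2) - 61)/(282 - 111))*(-1459) = ((15 - 61)/(282 - 111))*(-1459) = -46/171*(-1459) = 67114/171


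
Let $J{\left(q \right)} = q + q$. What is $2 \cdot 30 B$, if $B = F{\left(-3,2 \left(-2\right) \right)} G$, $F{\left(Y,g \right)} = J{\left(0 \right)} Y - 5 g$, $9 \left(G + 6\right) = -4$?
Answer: $- \frac{23200}{3} \approx -7733.3$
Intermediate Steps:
$G = - \frac{58}{9}$ ($G = -6 + \frac{1}{9} \left(-4\right) = -6 - \frac{4}{9} = - \frac{58}{9} \approx -6.4444$)
$J{\left(q \right)} = 2 q$
$F{\left(Y,g \right)} = - 5 g$ ($F{\left(Y,g \right)} = 2 \cdot 0 Y - 5 g = 0 Y - 5 g = 0 - 5 g = - 5 g$)
$B = - \frac{1160}{9}$ ($B = - 5 \cdot 2 \left(-2\right) \left(- \frac{58}{9}\right) = \left(-5\right) \left(-4\right) \left(- \frac{58}{9}\right) = 20 \left(- \frac{58}{9}\right) = - \frac{1160}{9} \approx -128.89$)
$2 \cdot 30 B = 2 \cdot 30 \left(- \frac{1160}{9}\right) = 60 \left(- \frac{1160}{9}\right) = - \frac{23200}{3}$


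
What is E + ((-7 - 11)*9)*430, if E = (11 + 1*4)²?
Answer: -69435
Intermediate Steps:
E = 225 (E = (11 + 4)² = 15² = 225)
E + ((-7 - 11)*9)*430 = 225 + ((-7 - 11)*9)*430 = 225 - 18*9*430 = 225 - 162*430 = 225 - 69660 = -69435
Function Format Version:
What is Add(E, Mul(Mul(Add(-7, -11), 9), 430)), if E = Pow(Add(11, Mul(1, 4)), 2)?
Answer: -69435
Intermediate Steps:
E = 225 (E = Pow(Add(11, 4), 2) = Pow(15, 2) = 225)
Add(E, Mul(Mul(Add(-7, -11), 9), 430)) = Add(225, Mul(Mul(Add(-7, -11), 9), 430)) = Add(225, Mul(Mul(-18, 9), 430)) = Add(225, Mul(-162, 430)) = Add(225, -69660) = -69435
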